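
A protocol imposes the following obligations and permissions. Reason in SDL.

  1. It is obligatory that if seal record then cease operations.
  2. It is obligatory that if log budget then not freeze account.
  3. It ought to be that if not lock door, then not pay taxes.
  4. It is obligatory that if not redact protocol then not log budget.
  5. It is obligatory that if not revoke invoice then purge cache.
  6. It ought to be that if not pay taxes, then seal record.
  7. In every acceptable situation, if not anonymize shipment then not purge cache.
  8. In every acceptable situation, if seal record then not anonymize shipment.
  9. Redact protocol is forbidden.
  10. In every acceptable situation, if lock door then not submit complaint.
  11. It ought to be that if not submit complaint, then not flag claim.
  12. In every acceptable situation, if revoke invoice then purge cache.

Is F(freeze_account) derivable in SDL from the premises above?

Premise 2 is O(log_budget → ¬freeze_account), but O(log_budget) is not derivable from the premises, so it does not yield O(¬freeze_account).
No other premise forces O(¬freeze_account). An ideal world satisfying every premise can still have freeze_account true, so F(freeze_account) is not derivable.

No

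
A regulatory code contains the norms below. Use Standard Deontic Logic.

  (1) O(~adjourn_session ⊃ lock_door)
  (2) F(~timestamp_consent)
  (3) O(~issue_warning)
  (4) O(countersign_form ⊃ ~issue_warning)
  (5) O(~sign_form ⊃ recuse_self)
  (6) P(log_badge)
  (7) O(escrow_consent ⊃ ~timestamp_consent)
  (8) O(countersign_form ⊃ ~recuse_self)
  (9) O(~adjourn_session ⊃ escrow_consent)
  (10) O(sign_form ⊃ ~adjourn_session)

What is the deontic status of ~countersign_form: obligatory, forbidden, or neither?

Premise 2 is F(~timestamp_consent), i.e. O(timestamp_consent).
Premise 7, O(escrow_consent ⊃ ~timestamp_consent), contraposes to O(timestamp_consent ⊃ ~escrow_consent); with O(timestamp_consent) we get O(~escrow_consent).
The contrapositive of premise 9 (O(~adjourn_session ⊃ escrow_consent)) is O(~escrow_consent ⊃ adjourn_session), and O(~escrow_consent) is already established, so O(adjourn_session).
Premise 10 is O(sign_form ⊃ ~adjourn_session); contrapositively O(adjourn_session ⊃ ~sign_form). Since O(adjourn_session) holds, K gives O(~sign_form).
With premise 5, O(~sign_form ⊃ recuse_self), the K-axiom yields O(recuse_self).
The contrapositive of premise 8 (O(countersign_form ⊃ ~recuse_self)) is O(recuse_self ⊃ ~countersign_form), and O(recuse_self) is already established, so O(~countersign_form).
Premises 1, 3, 4, 6 do not contribute to this derivation.
Hence ~countersign_form is obligatory.

Obligatory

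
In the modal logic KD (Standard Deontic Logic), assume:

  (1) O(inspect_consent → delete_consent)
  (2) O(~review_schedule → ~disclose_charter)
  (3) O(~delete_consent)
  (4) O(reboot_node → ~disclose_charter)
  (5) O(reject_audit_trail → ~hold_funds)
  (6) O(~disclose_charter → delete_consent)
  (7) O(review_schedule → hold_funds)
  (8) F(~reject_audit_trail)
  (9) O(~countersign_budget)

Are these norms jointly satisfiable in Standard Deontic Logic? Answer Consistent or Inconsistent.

Premise 8 is F(~reject_audit_trail), i.e. O(reject_audit_trail).
With premise 5, O(reject_audit_trail → ~hold_funds), the K-axiom yields O(~hold_funds).
Premise 7 is O(review_schedule → hold_funds); contrapositively O(~hold_funds → ~review_schedule). Since O(~hold_funds) holds, K gives O(~review_schedule).
Applying K to premise 2 (O(~review_schedule → ~disclose_charter)) and O(~review_schedule) yields O(~disclose_charter).
Applying K to premise 6 (O(~disclose_charter → delete_consent)) and O(~disclose_charter) yields O(delete_consent).
Yet premise 3 states O(~delete_consent).
We now have both O(delete_consent) and O(~delete_consent) — delete_consent is simultaneously obligatory and forbidden, violating the D-axiom.

Inconsistent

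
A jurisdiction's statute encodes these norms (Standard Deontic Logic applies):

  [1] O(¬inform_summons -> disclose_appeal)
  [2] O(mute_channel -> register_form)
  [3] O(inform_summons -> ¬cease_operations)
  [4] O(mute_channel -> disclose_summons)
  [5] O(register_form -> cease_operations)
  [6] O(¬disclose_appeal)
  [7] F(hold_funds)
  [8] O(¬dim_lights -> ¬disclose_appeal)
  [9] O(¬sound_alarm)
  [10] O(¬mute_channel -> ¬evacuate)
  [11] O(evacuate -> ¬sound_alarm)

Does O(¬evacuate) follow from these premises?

From premise 6 we have O(¬disclose_appeal).
Premise 1 is O(¬inform_summons -> disclose_appeal); contrapositively O(¬disclose_appeal -> inform_summons). Since O(¬disclose_appeal) holds, K gives O(inform_summons).
With premise 3, O(inform_summons -> ¬cease_operations), the K-axiom yields O(¬cease_operations).
The contrapositive of premise 5 (O(register_form -> cease_operations)) is O(¬cease_operations -> ¬register_form), and O(¬cease_operations) is already established, so O(¬register_form).
Premise 2 is O(mute_channel -> register_form); contrapositively O(¬register_form -> ¬mute_channel). Since O(¬register_form) holds, K gives O(¬mute_channel).
With premise 10, O(¬mute_channel -> ¬evacuate), the K-axiom yields O(¬evacuate).
Premises 4, 7, 8, 9, 11 do not contribute to this derivation.
So O(¬evacuate) follows.

Yes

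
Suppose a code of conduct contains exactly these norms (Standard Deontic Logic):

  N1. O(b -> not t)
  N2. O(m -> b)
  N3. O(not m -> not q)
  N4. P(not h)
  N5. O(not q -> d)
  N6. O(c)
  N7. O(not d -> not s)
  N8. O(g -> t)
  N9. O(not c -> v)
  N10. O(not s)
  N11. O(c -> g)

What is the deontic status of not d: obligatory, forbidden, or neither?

Forbidden

Premise 6 states O(c) outright.
From O(c) and premise 11, O(c -> g), we obtain O(g).
Applying K to premise 8 (O(g -> t)) and O(g) yields O(t).
Premise 1, O(b -> not t), contraposes to O(t -> not b); with O(t) we get O(not b).
Premise 2 is O(m -> b); contrapositively O(not b -> not m). Since O(not b) holds, K gives O(not m).
From O(not m) and premise 3, O(not m -> not q), we obtain O(not q).
Applying K to premise 5 (O(not q -> d)) and O(not q) yields O(d).
Premises 4, 7, 9, 10 do not contribute to this derivation.
Thus O(d), which is F(not d): not d is forbidden.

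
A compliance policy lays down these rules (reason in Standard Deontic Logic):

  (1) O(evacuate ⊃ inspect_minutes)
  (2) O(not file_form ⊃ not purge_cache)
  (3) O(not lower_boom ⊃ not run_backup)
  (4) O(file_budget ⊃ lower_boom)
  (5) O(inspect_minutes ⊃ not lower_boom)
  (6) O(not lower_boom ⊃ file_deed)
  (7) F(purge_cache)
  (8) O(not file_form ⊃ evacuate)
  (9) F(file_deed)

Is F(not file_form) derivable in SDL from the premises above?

F(file_deed) at premise 9 means O(not file_deed).
Premise 6 is O(not lower_boom ⊃ file_deed); contrapositively O(not file_deed ⊃ lower_boom). Since O(not file_deed) holds, K gives O(lower_boom).
The contrapositive of premise 5 (O(inspect_minutes ⊃ not lower_boom)) is O(lower_boom ⊃ not inspect_minutes), and O(lower_boom) is already established, so O(not inspect_minutes).
Premise 1, O(evacuate ⊃ inspect_minutes), contraposes to O(not inspect_minutes ⊃ not evacuate); with O(not inspect_minutes) we get O(not evacuate).
Premise 8 is O(not file_form ⊃ evacuate); contrapositively O(not evacuate ⊃ file_form). Since O(not evacuate) holds, K gives O(file_form).
Premises 2, 3, 4, 7 do not contribute to this derivation.
So O(file_form) holds, i.e. F(not file_form). The claim follows.

Yes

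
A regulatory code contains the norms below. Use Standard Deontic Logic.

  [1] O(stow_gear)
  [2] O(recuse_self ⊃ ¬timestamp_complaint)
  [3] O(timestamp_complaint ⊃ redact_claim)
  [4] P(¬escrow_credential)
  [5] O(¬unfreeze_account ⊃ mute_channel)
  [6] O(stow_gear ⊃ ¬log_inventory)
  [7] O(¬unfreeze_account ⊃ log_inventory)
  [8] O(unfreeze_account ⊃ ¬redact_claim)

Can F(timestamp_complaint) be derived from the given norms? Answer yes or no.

Yes

From premise 1 we have O(stow_gear).
Premise 6 is O(stow_gear ⊃ ¬log_inventory); since O(stow_gear), deontic closure gives O(¬log_inventory).
The contrapositive of premise 7 (O(¬unfreeze_account ⊃ log_inventory)) is O(¬log_inventory ⊃ unfreeze_account), and O(¬log_inventory) is already established, so O(unfreeze_account).
With premise 8, O(unfreeze_account ⊃ ¬redact_claim), the K-axiom yields O(¬redact_claim).
The contrapositive of premise 3 (O(timestamp_complaint ⊃ redact_claim)) is O(¬redact_claim ⊃ ¬timestamp_complaint), and O(¬redact_claim) is already established, so O(¬timestamp_complaint).
Premises 2, 4, 5 do not contribute to this derivation.
So O(¬timestamp_complaint) holds, i.e. F(timestamp_complaint). The claim follows.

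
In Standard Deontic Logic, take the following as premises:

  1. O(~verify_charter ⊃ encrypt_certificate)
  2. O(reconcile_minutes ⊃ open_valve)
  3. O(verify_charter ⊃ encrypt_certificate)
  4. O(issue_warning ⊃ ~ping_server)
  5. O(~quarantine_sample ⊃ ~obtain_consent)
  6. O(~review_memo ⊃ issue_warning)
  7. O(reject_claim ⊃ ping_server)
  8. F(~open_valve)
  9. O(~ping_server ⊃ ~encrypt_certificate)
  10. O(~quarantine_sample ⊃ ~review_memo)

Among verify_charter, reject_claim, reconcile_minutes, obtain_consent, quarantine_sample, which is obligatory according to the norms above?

Premises 1 and 3 are O(~verify_charter ⊃ encrypt_certificate) and O(verify_charter ⊃ encrypt_certificate); every ideal world satisfies ~verify_charter or verify_charter, so in either case encrypt_certificate holds — hence O(encrypt_certificate).
Premise 9, O(~ping_server ⊃ ~encrypt_certificate), contraposes to O(encrypt_certificate ⊃ ping_server); with O(encrypt_certificate) we get O(ping_server).
Premise 4, O(issue_warning ⊃ ~ping_server), contraposes to O(ping_server ⊃ ~issue_warning); with O(ping_server) we get O(~issue_warning).
Premise 6 is O(~review_memo ⊃ issue_warning); contrapositively O(~issue_warning ⊃ review_memo). Since O(~issue_warning) holds, K gives O(review_memo).
Premise 10, O(~quarantine_sample ⊃ ~review_memo), contraposes to O(review_memo ⊃ quarantine_sample); with O(review_memo) we get O(quarantine_sample).
So O(quarantine_sample) holds — quarantine_sample is obligatory. None of the other listed options is made obligatory by any chain of premises.

quarantine_sample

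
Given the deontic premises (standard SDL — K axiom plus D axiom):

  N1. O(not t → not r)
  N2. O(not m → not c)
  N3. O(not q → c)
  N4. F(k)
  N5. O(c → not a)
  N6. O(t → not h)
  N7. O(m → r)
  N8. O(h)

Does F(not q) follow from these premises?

From premise 8 we have O(h).
Premise 6 is O(t → not h); contrapositively O(h → not t). Since O(h) holds, K gives O(not t).
Premise 1 is O(not t → not r); since O(not t), deontic closure gives O(not r).
The contrapositive of premise 7 (O(m → r)) is O(not r → not m), and O(not r) is already established, so O(not m).
From O(not m) and premise 2, O(not m → not c), we obtain O(not c).
Premise 3, O(not q → c), contraposes to O(not c → q); with O(not c) we get O(q).
Premises 4, 5 do not contribute to this derivation.
So O(q) holds, i.e. F(not q). The claim follows.

Yes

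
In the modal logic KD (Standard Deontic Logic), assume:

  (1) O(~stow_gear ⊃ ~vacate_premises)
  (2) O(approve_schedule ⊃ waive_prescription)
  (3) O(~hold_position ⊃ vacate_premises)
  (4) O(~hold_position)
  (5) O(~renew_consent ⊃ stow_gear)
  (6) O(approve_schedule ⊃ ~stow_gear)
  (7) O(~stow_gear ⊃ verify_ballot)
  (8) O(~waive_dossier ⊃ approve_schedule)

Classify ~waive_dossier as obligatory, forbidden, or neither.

From premise 4 we have O(~hold_position).
From O(~hold_position) and premise 3, O(~hold_position ⊃ vacate_premises), we obtain O(vacate_premises).
Premise 1 is O(~stow_gear ⊃ ~vacate_premises); contrapositively O(vacate_premises ⊃ stow_gear). Since O(vacate_premises) holds, K gives O(stow_gear).
Premise 6, O(approve_schedule ⊃ ~stow_gear), contraposes to O(stow_gear ⊃ ~approve_schedule); with O(stow_gear) we get O(~approve_schedule).
Premise 8 is O(~waive_dossier ⊃ approve_schedule); contrapositively O(~approve_schedule ⊃ waive_dossier). Since O(~approve_schedule) holds, K gives O(waive_dossier).
Premises 2, 5, 7 do not contribute to this derivation.
Thus O(waive_dossier), which is F(~waive_dossier): ~waive_dossier is forbidden.

Forbidden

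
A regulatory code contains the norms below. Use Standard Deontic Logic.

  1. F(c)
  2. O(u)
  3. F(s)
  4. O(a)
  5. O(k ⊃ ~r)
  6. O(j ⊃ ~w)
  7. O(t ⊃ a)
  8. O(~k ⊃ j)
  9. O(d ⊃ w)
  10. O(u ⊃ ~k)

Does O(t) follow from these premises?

No

Premise 7 is O(t ⊃ a); even if O(a) held, inferring O(t) would be affirming the consequent — invalid.
No other premise forces O(t). An ideal world satisfying every premise can still have t false, so O(t) is not derivable.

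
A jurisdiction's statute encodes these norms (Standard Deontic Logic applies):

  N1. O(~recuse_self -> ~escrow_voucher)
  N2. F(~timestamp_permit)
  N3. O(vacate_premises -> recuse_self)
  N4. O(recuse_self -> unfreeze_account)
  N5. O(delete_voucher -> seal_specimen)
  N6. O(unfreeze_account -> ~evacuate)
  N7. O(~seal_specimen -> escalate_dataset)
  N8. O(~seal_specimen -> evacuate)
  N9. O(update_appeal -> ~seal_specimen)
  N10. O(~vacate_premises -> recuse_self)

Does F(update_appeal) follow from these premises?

By case analysis on ~vacate_premises: premise 10 gives O(~vacate_premises -> recuse_self) and premise 3 gives O(vacate_premises -> recuse_self), so O(recuse_self) either way.
Applying K to premise 4 (O(recuse_self -> unfreeze_account)) and O(recuse_self) yields O(unfreeze_account).
With premise 6, O(unfreeze_account -> ~evacuate), the K-axiom yields O(~evacuate).
The contrapositive of premise 8 (O(~seal_specimen -> evacuate)) is O(~evacuate -> seal_specimen), and O(~evacuate) is already established, so O(seal_specimen).
The contrapositive of premise 9 (O(update_appeal -> ~seal_specimen)) is O(seal_specimen -> ~update_appeal), and O(seal_specimen) is already established, so O(~update_appeal).
Premises 1, 2, 5, 7 do not contribute to this derivation.
So O(~update_appeal) holds, i.e. F(update_appeal). The claim follows.

Yes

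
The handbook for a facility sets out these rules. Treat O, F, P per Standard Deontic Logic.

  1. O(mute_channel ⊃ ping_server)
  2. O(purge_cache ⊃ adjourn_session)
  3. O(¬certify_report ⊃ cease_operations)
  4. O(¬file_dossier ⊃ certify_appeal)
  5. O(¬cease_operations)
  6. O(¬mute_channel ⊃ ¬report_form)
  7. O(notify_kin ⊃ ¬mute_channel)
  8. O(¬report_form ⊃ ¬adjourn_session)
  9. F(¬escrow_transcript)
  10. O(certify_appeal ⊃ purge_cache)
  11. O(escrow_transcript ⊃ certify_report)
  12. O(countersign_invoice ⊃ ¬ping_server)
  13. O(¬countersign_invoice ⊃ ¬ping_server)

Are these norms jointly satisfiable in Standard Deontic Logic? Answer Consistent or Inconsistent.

Consistent

Premise 3 is O(¬certify_report ⊃ cease_operations), but O(¬certify_report) is not derivable from the premises, so it does not yield O(cease_operations).
So O(cease_operations) is not derivable, and the apparent clash with O(¬cease_operations) does not arise.
A world satisfying every obligation exists (e.g. adjourn_session=false, cease_operations=false, certify_appeal=false, certify_report=true, countersign_invoice=false, escrow_transcript=true, file_dossier=true, mute_channel=false, notify_kin=false, ping_server=false, purge_cache=false, report_form=false); no atom is both obligatory and forbidden, so the set is consistent.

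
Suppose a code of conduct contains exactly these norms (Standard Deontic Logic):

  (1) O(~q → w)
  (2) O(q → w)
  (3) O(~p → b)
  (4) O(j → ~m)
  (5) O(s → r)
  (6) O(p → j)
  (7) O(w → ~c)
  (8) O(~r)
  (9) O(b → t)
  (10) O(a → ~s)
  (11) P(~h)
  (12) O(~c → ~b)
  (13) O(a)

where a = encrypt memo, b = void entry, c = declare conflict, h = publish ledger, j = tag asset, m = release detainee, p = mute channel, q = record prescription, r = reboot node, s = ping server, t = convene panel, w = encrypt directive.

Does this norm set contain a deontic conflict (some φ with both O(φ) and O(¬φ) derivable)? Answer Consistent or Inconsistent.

Premise 5 is O(s → r), but O(s) is not derivable from the premises, so it does not yield O(r).
So O(r) is not derivable, and the apparent clash with O(~r) does not arise.
A world satisfying every obligation exists (e.g. a=true, b=false, c=false, h=false, j=true, m=false, p=true, q=false, r=false, s=false, t=false, w=true); no atom is both obligatory and forbidden, so the set is consistent.

Consistent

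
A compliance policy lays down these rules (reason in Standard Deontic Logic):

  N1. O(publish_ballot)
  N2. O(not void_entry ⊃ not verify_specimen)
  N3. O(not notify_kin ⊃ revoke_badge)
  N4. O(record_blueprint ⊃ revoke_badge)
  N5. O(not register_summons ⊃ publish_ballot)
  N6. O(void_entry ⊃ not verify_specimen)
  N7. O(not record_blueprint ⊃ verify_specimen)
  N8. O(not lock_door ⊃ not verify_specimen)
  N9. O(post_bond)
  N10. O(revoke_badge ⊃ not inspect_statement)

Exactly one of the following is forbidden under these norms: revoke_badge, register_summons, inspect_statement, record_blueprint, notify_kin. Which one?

Premises 2 and 6 cover both cases: O(not void_entry ⊃ not verify_specimen) and O(void_entry ⊃ not verify_specimen). Since not void_entry ∨ void_entry is a tautology, O(not verify_specimen) follows.
Premise 7, O(not record_blueprint ⊃ verify_specimen), contraposes to O(not verify_specimen ⊃ record_blueprint); with O(not verify_specimen) we get O(record_blueprint).
With premise 4, O(record_blueprint ⊃ revoke_badge), the K-axiom yields O(revoke_badge).
Applying K to premise 10 (O(revoke_badge ⊃ not inspect_statement)) and O(revoke_badge) yields O(not inspect_statement).
So O(not inspect_statement) holds, i.e. inspect_statement is forbidden. None of the other listed options is forbidden under the premises.

inspect_statement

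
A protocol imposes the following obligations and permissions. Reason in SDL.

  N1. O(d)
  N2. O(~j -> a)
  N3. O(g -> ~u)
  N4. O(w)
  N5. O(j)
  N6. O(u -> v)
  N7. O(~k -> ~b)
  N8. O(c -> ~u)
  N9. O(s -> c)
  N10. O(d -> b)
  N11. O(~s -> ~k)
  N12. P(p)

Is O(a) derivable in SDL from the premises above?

Premise 2 is O(~j -> a), but O(~j) is not derivable from the premises, so it does not yield O(a).
No other premise forces O(a). An ideal world satisfying every premise can still have a false, so O(a) is not derivable.

No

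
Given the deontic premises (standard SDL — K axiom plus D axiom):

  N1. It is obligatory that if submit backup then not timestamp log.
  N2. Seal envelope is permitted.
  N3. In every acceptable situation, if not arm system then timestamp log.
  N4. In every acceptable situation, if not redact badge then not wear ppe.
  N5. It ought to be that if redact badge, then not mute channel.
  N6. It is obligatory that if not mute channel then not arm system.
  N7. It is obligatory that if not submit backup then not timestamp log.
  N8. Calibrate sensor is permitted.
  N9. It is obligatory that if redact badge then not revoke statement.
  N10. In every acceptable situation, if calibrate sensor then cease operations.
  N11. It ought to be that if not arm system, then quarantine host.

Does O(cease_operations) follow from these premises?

Premise 10 is O(calibrate_sensor → cease_operations), but O(calibrate_sensor) is not derivable from the premises (the permission P(calibrate_sensor) asserts only ¬O(¬calibrate_sensor), not O(calibrate_sensor)), so it does not yield O(cease_operations).
No other premise forces O(cease_operations). An ideal world satisfying every premise can still have cease_operations false, so O(cease_operations) is not derivable.

No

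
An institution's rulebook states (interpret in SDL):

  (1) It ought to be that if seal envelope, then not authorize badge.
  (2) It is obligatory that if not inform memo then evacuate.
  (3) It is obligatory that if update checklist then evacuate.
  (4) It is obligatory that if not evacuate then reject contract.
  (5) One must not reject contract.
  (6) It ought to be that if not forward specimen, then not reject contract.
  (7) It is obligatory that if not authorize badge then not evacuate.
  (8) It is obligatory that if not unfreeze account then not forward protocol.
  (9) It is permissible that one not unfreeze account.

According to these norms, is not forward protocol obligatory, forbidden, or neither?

Neither

Premise 8 is O(¬unfreeze_account → ¬forward_protocol), but O(¬unfreeze_account) is not derivable from the premises (the permission P(¬unfreeze_account) asserts only ¬O(unfreeze_account), not O(¬unfreeze_account)), so it does not yield O(¬forward_protocol).
No premise or chain of K-axiom applications forces O(¬forward_protocol), and none forces O(forward_protocol). So ¬forward_protocol is neither obligatory nor forbidden under these norms.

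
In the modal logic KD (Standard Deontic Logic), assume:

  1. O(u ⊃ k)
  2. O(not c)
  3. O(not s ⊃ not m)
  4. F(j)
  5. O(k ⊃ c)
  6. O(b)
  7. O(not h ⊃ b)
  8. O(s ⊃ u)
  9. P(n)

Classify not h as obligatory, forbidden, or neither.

Neither

Premise 7 is O(not h ⊃ b); even if O(b) held, inferring O(not h) would be affirming the consequent — invalid.
No premise or chain of K-axiom applications forces O(not h), and none forces O(h). So not h is neither obligatory nor forbidden under these norms.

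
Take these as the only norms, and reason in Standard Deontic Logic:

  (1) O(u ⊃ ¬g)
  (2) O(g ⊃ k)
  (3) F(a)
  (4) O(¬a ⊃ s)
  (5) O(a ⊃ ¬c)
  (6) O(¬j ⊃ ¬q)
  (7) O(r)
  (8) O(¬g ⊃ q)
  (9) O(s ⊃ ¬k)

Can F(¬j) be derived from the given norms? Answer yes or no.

Premise 3 is F(a), i.e. O(¬a).
From O(¬a) and premise 4, O(¬a ⊃ s), we obtain O(s).
Premise 9 is O(s ⊃ ¬k); since O(s), deontic closure gives O(¬k).
The contrapositive of premise 2 (O(g ⊃ k)) is O(¬k ⊃ ¬g), and O(¬k) is already established, so O(¬g).
Premise 8 is O(¬g ⊃ q); since O(¬g), deontic closure gives O(q).
Premise 6 is O(¬j ⊃ ¬q); contrapositively O(q ⊃ j). Since O(q) holds, K gives O(j).
Premises 1, 5, 7 do not contribute to this derivation.
So O(j) holds, i.e. F(¬j). The claim follows.

Yes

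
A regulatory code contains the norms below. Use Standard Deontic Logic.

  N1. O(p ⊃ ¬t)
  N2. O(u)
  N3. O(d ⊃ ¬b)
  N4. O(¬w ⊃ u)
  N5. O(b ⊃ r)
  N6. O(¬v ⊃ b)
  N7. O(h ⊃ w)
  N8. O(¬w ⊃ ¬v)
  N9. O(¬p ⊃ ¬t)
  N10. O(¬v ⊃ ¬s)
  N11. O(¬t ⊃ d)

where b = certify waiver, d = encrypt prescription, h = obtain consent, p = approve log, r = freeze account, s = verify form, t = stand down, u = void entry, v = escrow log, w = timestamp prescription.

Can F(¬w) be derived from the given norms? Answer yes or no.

By case analysis on ¬p: premise 9 gives O(¬p ⊃ ¬t) and premise 1 gives O(p ⊃ ¬t), so O(¬t) either way.
With premise 11, O(¬t ⊃ d), the K-axiom yields O(d).
Premise 3 is O(d ⊃ ¬b); since O(d), deontic closure gives O(¬b).
Premise 6, O(¬v ⊃ b), contraposes to O(¬b ⊃ v); with O(¬b) we get O(v).
The contrapositive of premise 8 (O(¬w ⊃ ¬v)) is O(v ⊃ w), and O(v) is already established, so O(w).
Premises 2, 4, 5, 7, 10 do not contribute to this derivation.
So O(w) holds, i.e. F(¬w). The claim follows.

Yes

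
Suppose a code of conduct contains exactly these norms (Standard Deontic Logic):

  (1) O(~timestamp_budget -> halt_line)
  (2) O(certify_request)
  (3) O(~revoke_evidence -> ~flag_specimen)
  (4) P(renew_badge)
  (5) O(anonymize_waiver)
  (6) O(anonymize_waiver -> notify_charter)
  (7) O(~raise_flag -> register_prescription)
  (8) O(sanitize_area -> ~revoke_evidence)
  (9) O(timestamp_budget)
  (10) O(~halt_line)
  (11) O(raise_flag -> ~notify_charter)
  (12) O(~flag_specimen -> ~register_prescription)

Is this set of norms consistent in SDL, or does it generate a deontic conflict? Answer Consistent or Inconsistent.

Premise 1 is O(~timestamp_budget -> halt_line), but O(~timestamp_budget) is not derivable from the premises, so it does not yield O(halt_line).
So O(halt_line) is not derivable, and the apparent clash with O(~halt_line) does not arise.
A world satisfying every obligation exists (e.g. anonymize_waiver=true, certify_request=true, flag_specimen=true, halt_line=false, notify_charter=true, raise_flag=false, register_prescription=true, renew_badge=false, revoke_evidence=true, sanitize_area=false, timestamp_budget=true); no atom is both obligatory and forbidden, so the set is consistent.

Consistent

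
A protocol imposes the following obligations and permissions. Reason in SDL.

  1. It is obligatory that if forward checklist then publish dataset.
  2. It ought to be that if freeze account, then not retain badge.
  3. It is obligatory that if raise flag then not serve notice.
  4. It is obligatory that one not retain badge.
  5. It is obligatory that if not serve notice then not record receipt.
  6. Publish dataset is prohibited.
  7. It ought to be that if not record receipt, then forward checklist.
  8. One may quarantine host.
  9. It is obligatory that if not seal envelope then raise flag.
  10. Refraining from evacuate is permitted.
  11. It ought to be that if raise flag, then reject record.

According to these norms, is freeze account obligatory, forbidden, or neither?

Premise 2 is O(freeze_account → ¬retain_badge); even if O(¬retain_badge) held, inferring O(freeze_account) would be affirming the consequent — invalid.
No premise or chain of K-axiom applications forces O(freeze_account), and none forces O(¬freeze_account). So freeze_account is neither obligatory nor forbidden under these norms.

Neither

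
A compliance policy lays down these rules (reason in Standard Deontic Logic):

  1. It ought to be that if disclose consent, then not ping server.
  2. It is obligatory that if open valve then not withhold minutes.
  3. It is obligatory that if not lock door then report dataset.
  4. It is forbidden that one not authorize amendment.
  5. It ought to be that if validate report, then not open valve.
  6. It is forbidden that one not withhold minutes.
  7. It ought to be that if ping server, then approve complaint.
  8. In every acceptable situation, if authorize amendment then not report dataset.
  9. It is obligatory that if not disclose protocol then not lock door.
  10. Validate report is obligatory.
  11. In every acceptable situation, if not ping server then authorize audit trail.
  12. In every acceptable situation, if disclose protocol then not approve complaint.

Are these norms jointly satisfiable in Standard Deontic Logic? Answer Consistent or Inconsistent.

Consistent

Premise 2 is O(open_valve → ¬withhold_minutes), but O(open_valve) is not derivable from the premises, so it does not yield O(¬withhold_minutes).
So O(¬withhold_minutes) is not derivable, and the apparent clash with O(withhold_minutes) does not arise.
A world satisfying every obligation exists (e.g. approve_complaint=false, authorize_amendment=true, authorize_audit_trail=true, disclose_consent=false, disclose_protocol=true, lock_door=true, open_valve=false, ping_server=false, report_dataset=false, validate_report=true, withhold_minutes=true); no atom is both obligatory and forbidden, so the set is consistent.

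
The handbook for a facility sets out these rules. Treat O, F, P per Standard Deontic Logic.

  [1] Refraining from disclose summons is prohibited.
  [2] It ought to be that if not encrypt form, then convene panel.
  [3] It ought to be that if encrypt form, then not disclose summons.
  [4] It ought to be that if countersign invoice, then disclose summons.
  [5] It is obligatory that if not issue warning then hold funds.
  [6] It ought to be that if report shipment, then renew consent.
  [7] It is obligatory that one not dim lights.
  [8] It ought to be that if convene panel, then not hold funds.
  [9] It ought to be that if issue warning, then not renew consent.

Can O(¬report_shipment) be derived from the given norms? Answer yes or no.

Yes

Premise 1 is F(¬disclose_summons), i.e. O(disclose_summons).
Premise 3 is O(encrypt_form → ¬disclose_summons); contrapositively O(disclose_summons → ¬encrypt_form). Since O(disclose_summons) holds, K gives O(¬encrypt_form).
Applying K to premise 2 (O(¬encrypt_form → convene_panel)) and O(¬encrypt_form) yields O(convene_panel).
From O(convene_panel) and premise 8, O(convene_panel → ¬hold_funds), we obtain O(¬hold_funds).
Premise 5, O(¬issue_warning → hold_funds), contraposes to O(¬hold_funds → issue_warning); with O(¬hold_funds) we get O(issue_warning).
From O(issue_warning) and premise 9, O(issue_warning → ¬renew_consent), we obtain O(¬renew_consent).
Premise 6, O(report_shipment → renew_consent), contraposes to O(¬renew_consent → ¬report_shipment); with O(¬renew_consent) we get O(¬report_shipment).
Premises 4, 7 do not contribute to this derivation.
So O(¬report_shipment) follows.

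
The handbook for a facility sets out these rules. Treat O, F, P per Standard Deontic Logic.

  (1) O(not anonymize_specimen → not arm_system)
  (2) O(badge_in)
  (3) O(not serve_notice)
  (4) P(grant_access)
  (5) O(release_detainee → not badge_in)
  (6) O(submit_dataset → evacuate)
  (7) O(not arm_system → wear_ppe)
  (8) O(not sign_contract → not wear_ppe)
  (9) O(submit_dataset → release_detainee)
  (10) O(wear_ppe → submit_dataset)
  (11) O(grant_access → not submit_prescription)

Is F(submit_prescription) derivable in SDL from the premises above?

No

Premise 11 is O(grant_access → not submit_prescription), but O(grant_access) is not derivable from the premises (the permission P(grant_access) asserts only not O(not grant_access), not O(grant_access)), so it does not yield O(not submit_prescription).
No other premise forces O(not submit_prescription). An ideal world satisfying every premise can still have submit_prescription true, so F(submit_prescription) is not derivable.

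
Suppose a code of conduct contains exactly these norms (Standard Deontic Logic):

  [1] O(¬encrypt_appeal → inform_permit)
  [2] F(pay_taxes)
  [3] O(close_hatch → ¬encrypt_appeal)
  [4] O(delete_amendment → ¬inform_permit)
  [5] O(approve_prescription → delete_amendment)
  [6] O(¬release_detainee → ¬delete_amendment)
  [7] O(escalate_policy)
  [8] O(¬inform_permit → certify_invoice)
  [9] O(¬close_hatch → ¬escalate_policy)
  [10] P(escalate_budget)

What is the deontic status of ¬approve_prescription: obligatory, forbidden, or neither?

Obligatory

From premise 7 we have O(escalate_policy).
Premise 9 is O(¬close_hatch → ¬escalate_policy); contrapositively O(escalate_policy → close_hatch). Since O(escalate_policy) holds, K gives O(close_hatch).
From O(close_hatch) and premise 3, O(close_hatch → ¬encrypt_appeal), we obtain O(¬encrypt_appeal).
With premise 1, O(¬encrypt_appeal → inform_permit), the K-axiom yields O(inform_permit).
Premise 4, O(delete_amendment → ¬inform_permit), contraposes to O(inform_permit → ¬delete_amendment); with O(inform_permit) we get O(¬delete_amendment).
The contrapositive of premise 5 (O(approve_prescription → delete_amendment)) is O(¬delete_amendment → ¬approve_prescription), and O(¬delete_amendment) is already established, so O(¬approve_prescription).
Premises 2, 6, 8, 10 do not contribute to this derivation.
Hence ¬approve_prescription is obligatory.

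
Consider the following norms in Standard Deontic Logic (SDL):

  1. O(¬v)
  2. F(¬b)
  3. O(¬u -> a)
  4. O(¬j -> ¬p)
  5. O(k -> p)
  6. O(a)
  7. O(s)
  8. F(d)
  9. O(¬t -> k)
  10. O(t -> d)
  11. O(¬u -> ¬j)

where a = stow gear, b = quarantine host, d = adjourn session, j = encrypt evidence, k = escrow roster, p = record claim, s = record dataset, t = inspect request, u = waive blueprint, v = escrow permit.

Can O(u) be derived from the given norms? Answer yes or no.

Premise 8 is F(d), i.e. O(¬d).
Premise 10 is O(t -> d); contrapositively O(¬d -> ¬t). Since O(¬d) holds, K gives O(¬t).
Premise 9 is O(¬t -> k); since O(¬t), deontic closure gives O(k).
With premise 5, O(k -> p), the K-axiom yields O(p).
Premise 4, O(¬j -> ¬p), contraposes to O(p -> j); with O(p) we get O(j).
The contrapositive of premise 11 (O(¬u -> ¬j)) is O(j -> u), and O(j) is already established, so O(u).
Premises 1, 2, 3, 6, 7 do not contribute to this derivation.
So O(u) follows.

Yes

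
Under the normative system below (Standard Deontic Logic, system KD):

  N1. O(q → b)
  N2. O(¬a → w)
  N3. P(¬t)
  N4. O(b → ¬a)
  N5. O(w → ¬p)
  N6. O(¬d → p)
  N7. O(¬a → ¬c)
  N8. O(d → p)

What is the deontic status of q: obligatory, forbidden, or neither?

By case analysis on ¬d: premise 6 gives O(¬d → p) and premise 8 gives O(d → p), so O(p) either way.
Premise 5 is O(w → ¬p); contrapositively O(p → ¬w). Since O(p) holds, K gives O(¬w).
The contrapositive of premise 2 (O(¬a → w)) is O(¬w → a), and O(¬w) is already established, so O(a).
Premise 4, O(b → ¬a), contraposes to O(a → ¬b); with O(a) we get O(¬b).
The contrapositive of premise 1 (O(q → b)) is O(¬b → ¬q), and O(¬b) is already established, so O(¬q).
Premises 3, 7 do not contribute to this derivation.
Thus O(¬q), which is F(q): q is forbidden.

Forbidden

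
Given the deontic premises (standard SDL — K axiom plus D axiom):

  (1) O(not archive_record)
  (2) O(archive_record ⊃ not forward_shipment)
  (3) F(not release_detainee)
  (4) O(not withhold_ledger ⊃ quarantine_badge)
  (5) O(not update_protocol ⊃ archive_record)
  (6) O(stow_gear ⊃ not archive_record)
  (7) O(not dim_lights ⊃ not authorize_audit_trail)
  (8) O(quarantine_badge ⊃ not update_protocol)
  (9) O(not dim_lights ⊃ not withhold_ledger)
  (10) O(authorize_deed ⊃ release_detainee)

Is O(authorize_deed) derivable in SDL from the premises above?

No

Premise 10 is O(authorize_deed ⊃ release_detainee); even if O(release_detainee) held, inferring O(authorize_deed) would be affirming the consequent — invalid.
No other premise forces O(authorize_deed). An ideal world satisfying every premise can still have authorize_deed false, so O(authorize_deed) is not derivable.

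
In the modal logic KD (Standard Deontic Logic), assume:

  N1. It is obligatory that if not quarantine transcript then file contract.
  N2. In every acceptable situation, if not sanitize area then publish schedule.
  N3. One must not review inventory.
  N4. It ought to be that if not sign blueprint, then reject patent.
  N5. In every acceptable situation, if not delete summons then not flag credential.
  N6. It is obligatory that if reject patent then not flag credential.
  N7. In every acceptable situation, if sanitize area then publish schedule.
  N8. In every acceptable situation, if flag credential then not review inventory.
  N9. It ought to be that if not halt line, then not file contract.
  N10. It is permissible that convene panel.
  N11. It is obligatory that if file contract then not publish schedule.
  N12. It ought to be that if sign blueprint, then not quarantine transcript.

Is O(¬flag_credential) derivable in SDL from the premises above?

Premises 2 and 7 are O(¬sanitize_area → publish_schedule) and O(sanitize_area → publish_schedule); every ideal world satisfies ¬sanitize_area or sanitize_area, so in either case publish_schedule holds — hence O(publish_schedule).
Premise 11 is O(file_contract → ¬publish_schedule); contrapositively O(publish_schedule → ¬file_contract). Since O(publish_schedule) holds, K gives O(¬file_contract).
Premise 1, O(¬quarantine_transcript → file_contract), contraposes to O(¬file_contract → quarantine_transcript); with O(¬file_contract) we get O(quarantine_transcript).
Premise 12, O(sign_blueprint → ¬quarantine_transcript), contraposes to O(quarantine_transcript → ¬sign_blueprint); with O(quarantine_transcript) we get O(¬sign_blueprint).
Applying K to premise 4 (O(¬sign_blueprint → reject_patent)) and O(¬sign_blueprint) yields O(reject_patent).
Premise 6 is O(reject_patent → ¬flag_credential); since O(reject_patent), deontic closure gives O(¬flag_credential).
Premises 3, 5, 8, 9, 10 do not contribute to this derivation.
So O(¬flag_credential) follows.

Yes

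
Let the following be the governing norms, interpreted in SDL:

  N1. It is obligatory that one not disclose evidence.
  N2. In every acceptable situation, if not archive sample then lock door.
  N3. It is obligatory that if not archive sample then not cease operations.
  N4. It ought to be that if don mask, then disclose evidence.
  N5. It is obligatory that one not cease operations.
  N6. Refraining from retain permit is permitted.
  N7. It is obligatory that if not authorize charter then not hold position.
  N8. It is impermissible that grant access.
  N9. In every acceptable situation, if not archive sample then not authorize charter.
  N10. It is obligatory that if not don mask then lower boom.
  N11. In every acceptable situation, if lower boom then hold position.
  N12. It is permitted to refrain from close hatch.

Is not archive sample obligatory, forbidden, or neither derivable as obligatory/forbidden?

Forbidden

Premise 1 gives O(¬disclose_evidence).
Premise 4 is O(don_mask → disclose_evidence); contrapositively O(¬disclose_evidence → ¬don_mask). Since O(¬disclose_evidence) holds, K gives O(¬don_mask).
Applying K to premise 10 (O(¬don_mask → lower_boom)) and O(¬don_mask) yields O(lower_boom).
Premise 11 is O(lower_boom → hold_position); since O(lower_boom), deontic closure gives O(hold_position).
Premise 7 is O(¬authorize_charter → ¬hold_position); contrapositively O(hold_position → authorize_charter). Since O(hold_position) holds, K gives O(authorize_charter).
Premise 9, O(¬archive_sample → ¬authorize_charter), contraposes to O(authorize_charter → archive_sample); with O(authorize_charter) we get O(archive_sample).
Premises 2, 3, 5, 6, 8, 12 do not contribute to this derivation.
Thus O(archive_sample), which is F(¬archive_sample): ¬archive_sample is forbidden.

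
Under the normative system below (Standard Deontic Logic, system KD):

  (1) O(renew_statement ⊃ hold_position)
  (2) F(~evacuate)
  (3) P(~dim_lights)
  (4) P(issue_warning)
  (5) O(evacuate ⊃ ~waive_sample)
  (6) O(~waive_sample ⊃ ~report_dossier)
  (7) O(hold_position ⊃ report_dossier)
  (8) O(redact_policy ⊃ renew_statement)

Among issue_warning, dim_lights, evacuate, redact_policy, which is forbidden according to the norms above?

redact_policy

Premise 2 is F(~evacuate), i.e. O(evacuate).
Premise 5 is O(evacuate ⊃ ~waive_sample); since O(evacuate), deontic closure gives O(~waive_sample).
With premise 6, O(~waive_sample ⊃ ~report_dossier), the K-axiom yields O(~report_dossier).
Premise 7 is O(hold_position ⊃ report_dossier); contrapositively O(~report_dossier ⊃ ~hold_position). Since O(~report_dossier) holds, K gives O(~hold_position).
The contrapositive of premise 1 (O(renew_statement ⊃ hold_position)) is O(~hold_position ⊃ ~renew_statement), and O(~hold_position) is already established, so O(~renew_statement).
Premise 8 is O(redact_policy ⊃ renew_statement); contrapositively O(~renew_statement ⊃ ~redact_policy). Since O(~renew_statement) holds, K gives O(~redact_policy).
So O(~redact_policy) holds, i.e. redact_policy is forbidden. None of the other listed options is forbidden under the premises.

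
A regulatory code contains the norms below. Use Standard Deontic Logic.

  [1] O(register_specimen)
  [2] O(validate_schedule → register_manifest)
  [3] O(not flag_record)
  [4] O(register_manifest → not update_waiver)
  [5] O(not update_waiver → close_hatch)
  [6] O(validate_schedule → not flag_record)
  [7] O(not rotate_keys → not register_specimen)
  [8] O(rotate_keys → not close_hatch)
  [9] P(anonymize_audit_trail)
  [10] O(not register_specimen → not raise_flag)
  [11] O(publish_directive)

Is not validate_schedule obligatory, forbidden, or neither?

Premise 1 states O(register_specimen) outright.
Premise 7 is O(not rotate_keys → not register_specimen); contrapositively O(register_specimen → rotate_keys). Since O(register_specimen) holds, K gives O(rotate_keys).
Applying K to premise 8 (O(rotate_keys → not close_hatch)) and O(rotate_keys) yields O(not close_hatch).
The contrapositive of premise 5 (O(not update_waiver → close_hatch)) is O(not close_hatch → update_waiver), and O(not close_hatch) is already established, so O(update_waiver).
Premise 4 is O(register_manifest → not update_waiver); contrapositively O(update_waiver → not register_manifest). Since O(update_waiver) holds, K gives O(not register_manifest).
The contrapositive of premise 2 (O(validate_schedule → register_manifest)) is O(not register_manifest → not validate_schedule), and O(not register_manifest) is already established, so O(not validate_schedule).
Premises 3, 6, 9, 10, 11 do not contribute to this derivation.
Hence not validate_schedule is obligatory.

Obligatory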